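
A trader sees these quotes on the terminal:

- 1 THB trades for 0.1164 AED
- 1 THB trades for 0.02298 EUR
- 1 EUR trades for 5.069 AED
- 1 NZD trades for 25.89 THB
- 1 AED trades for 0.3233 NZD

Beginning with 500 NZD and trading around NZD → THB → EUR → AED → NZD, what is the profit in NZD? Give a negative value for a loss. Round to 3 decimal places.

500 NZD × 25.89 = 12945 THB
12945 THB × 0.02298 = 297.4761 EUR
297.4761 EUR × 5.069 = 1507.9063509 AED
1507.9063509 AED × 0.3233 = 487.50612324597 NZD
Net change: 487.50612324597 − 500 = -12.49387675403 NZD

-12.494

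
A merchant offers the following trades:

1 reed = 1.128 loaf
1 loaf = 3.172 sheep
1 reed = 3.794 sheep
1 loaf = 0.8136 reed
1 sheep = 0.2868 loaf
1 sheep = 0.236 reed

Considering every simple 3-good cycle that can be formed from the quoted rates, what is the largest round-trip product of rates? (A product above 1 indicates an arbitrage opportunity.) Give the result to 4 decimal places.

0.8853

sheep→loaf→reed→sheep: 0.2868 × 0.8136 × 3.794 = 0.88529
sheep→reed→loaf→sheep: 0.236 × 1.128 × 3.172 = 0.84441
Maximum is sheep→loaf→reed→sheep at 0.8853; no arbitrage — every cycle loses value.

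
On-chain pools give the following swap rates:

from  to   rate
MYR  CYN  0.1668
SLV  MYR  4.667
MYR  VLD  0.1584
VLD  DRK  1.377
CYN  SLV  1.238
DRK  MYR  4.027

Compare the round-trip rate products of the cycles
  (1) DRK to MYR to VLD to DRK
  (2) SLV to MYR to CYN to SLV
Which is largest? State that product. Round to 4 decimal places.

(1) 4.027 × 0.1584 × 1.377 = 0.87836
(2) 4.667 × 0.1668 × 1.238 = 0.96373
Highest is cycle (2) at 0.9637 (≤1, no arbitrage).

0.9637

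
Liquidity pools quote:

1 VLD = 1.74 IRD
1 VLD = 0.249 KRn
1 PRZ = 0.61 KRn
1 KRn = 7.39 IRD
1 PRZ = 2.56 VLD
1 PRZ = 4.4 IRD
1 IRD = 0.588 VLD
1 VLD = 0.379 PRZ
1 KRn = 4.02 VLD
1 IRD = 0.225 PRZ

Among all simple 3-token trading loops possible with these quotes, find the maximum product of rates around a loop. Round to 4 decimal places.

IRD→VLD→KRn→IRD: 0.588 × 0.249 × 7.39 = 1.08198
IRD→PRZ→KRn→IRD: 0.225 × 0.61 × 7.39 = 1.01428
IRD→PRZ→VLD→IRD: 0.225 × 2.56 × 1.74 = 1.00224
IRD→VLD→PRZ→IRD: 0.588 × 0.379 × 4.4 = 0.98055
VLD→PRZ→KRn→VLD: 0.379 × 0.61 × 4.02 = 0.92938
Maximum is IRD→VLD→KRn→IRD at 1.0820; arbitrage exists.

1.0820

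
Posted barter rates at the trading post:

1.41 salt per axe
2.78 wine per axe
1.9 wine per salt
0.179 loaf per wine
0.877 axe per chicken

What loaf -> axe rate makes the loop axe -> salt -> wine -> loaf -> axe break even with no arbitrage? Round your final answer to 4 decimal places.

2.0853

Known legs of the cycle: 1.41 × 1.9 × 0.179 = 0.479541
For no arbitrage the full-cycle product must be 1, so the missing rate is 1 / 0.479541 ≈ 2.085327.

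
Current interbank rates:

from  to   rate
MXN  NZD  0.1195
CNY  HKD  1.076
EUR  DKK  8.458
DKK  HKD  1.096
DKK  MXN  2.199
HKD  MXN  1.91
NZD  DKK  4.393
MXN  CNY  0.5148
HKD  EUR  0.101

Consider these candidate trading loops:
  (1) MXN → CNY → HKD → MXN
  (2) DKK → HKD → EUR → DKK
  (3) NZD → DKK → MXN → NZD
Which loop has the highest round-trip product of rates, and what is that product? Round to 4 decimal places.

(1) 0.5148 × 1.076 × 1.91 = 1.05800
(2) 1.096 × 0.101 × 8.458 = 0.93627
(3) 4.393 × 2.199 × 0.1195 = 1.15439
Highest is cycle (3) at 1.1544 (>1, arbitrage).

1.1544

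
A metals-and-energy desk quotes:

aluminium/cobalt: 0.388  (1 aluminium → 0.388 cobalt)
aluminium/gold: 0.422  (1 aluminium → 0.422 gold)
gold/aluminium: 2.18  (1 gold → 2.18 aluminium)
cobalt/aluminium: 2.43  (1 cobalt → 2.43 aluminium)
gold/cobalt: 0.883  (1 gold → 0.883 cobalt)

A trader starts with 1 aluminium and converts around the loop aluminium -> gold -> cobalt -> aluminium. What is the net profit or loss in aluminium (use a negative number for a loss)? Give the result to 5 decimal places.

-0.09452

1 aluminium × 0.422 = 0.422 gold
0.422 gold × 0.883 = 0.372626 cobalt
0.372626 cobalt × 2.43 = 0.90548118 aluminium
Net change: 0.90548118 − 1 = -0.09451882 aluminium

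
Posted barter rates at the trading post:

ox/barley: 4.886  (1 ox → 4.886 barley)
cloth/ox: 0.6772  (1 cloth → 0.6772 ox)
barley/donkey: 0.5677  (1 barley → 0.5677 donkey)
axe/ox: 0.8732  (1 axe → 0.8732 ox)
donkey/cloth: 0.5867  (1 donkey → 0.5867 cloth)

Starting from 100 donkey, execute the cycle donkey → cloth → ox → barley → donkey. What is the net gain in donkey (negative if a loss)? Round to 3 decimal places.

10.206

100 donkey × 0.5867 = 58.67 cloth
58.67 cloth × 0.6772 = 39.731324 ox
39.731324 ox × 4.886 = 194.127249064 barley
194.127249064 barley × 0.5677 = 110.2060392936328 donkey
Net change: 110.2060392936328 − 100 = 10.2060392936328 donkey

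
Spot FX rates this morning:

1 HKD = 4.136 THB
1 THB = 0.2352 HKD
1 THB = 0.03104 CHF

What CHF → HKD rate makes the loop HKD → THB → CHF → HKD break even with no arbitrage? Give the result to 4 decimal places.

Known legs of the cycle: 4.136 × 0.03104 = 0.12838144
For no arbitrage the full-cycle product must be 1, so the missing rate is 1 / 0.12838144 ≈ 7.789288.

7.7893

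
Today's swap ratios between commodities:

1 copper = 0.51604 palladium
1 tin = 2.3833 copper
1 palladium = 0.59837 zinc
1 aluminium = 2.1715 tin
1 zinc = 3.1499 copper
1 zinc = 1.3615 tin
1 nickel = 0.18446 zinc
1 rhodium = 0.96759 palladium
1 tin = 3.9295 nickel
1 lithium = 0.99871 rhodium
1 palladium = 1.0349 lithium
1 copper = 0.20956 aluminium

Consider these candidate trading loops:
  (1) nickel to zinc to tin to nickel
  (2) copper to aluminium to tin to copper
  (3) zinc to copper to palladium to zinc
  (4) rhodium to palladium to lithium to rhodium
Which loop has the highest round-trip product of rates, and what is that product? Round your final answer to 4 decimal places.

1.0845

(1) 0.18446 × 1.3615 × 3.9295 = 0.98686
(2) 0.20956 × 2.1715 × 2.3833 = 1.08454
(3) 3.1499 × 0.51604 × 0.59837 = 0.97264
(4) 0.96759 × 1.0349 × 0.99871 = 1.00007
Highest is cycle (2) at 1.0845 (>1, arbitrage).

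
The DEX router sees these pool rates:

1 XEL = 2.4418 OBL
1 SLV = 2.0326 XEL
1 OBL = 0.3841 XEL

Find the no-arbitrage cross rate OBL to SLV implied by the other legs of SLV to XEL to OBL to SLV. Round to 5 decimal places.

0.20148

Known legs of the cycle: 2.0326 × 2.4418 = 4.96320268
For no arbitrage the full-cycle product must be 1, so the missing rate is 1 / 4.96320268 ≈ 0.2014828.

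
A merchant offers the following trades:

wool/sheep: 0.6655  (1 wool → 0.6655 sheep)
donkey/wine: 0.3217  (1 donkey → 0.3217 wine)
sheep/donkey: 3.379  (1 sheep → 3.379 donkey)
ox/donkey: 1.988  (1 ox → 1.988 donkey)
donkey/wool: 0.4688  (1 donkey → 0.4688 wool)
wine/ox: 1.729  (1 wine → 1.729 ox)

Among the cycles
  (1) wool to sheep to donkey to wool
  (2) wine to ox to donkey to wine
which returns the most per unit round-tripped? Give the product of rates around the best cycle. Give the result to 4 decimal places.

(1) 0.6655 × 3.379 × 0.4688 = 1.05420
(2) 1.729 × 1.988 × 0.3217 = 1.10576
Highest is cycle (2) at 1.1058 (>1, arbitrage).

1.1058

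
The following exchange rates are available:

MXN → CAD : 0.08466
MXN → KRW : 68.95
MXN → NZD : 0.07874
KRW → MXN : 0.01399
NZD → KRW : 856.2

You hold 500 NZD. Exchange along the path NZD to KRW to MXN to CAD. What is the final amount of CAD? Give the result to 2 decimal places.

507.04

500 NZD × 856.2 = 428100 KRW
428100 KRW × 0.01399 = 5989.119 MXN
5989.119 MXN × 0.08466 = 507.03881454 CAD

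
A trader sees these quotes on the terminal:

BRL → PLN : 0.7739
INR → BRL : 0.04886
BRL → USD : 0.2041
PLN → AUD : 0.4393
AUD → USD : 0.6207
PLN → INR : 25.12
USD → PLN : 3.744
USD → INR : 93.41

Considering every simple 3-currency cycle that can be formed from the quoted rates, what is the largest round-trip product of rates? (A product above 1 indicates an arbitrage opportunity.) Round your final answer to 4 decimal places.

USD→PLN→AUD→USD: 3.744 × 0.4393 × 0.6207 = 1.02089
INR→BRL→PLN→INR: 0.04886 × 0.7739 × 25.12 = 0.94986
INR→BRL→USD→INR: 0.04886 × 0.2041 × 93.41 = 0.93151
Maximum is USD→PLN→AUD→USD at 1.0209; arbitrage exists.

1.0209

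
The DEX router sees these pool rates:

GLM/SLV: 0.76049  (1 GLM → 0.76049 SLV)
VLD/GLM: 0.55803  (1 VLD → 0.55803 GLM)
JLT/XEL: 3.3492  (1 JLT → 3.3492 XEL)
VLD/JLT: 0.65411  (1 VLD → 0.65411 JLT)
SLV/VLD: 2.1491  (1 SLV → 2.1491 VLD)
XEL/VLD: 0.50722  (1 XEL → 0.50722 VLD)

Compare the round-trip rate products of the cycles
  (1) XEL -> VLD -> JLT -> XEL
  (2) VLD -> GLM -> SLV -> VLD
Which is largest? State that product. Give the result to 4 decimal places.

1.1112

(1) 0.50722 × 0.65411 × 3.3492 = 1.11119
(2) 0.55803 × 0.76049 × 2.1491 = 0.91203
Highest is cycle (1) at 1.1112 (>1, arbitrage).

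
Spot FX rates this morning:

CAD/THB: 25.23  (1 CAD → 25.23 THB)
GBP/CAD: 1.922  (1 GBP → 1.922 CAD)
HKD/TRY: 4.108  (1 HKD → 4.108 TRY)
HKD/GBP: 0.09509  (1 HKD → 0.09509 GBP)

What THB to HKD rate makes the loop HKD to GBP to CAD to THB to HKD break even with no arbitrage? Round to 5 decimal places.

Known legs of the cycle: 0.09509 × 1.922 × 25.23 = 4.6111099854
For no arbitrage the full-cycle product must be 1, so the missing rate is 1 / 4.6111099854 ≈ 0.2168675.

0.21687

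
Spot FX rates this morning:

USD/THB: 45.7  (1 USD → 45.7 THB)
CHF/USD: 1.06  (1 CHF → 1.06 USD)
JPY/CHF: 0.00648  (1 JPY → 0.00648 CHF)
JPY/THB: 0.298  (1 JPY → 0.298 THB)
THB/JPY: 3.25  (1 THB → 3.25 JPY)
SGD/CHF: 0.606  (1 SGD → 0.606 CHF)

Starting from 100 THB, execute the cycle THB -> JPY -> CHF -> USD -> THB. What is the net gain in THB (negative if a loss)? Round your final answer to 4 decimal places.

2.0189

100 THB × 3.25 = 325 JPY
325 JPY × 0.00648 = 2.106 CHF
2.106 CHF × 1.06 = 2.23236 USD
2.23236 USD × 45.7 = 102.018852 THB
Net change: 102.018852 − 100 = 2.018852 THB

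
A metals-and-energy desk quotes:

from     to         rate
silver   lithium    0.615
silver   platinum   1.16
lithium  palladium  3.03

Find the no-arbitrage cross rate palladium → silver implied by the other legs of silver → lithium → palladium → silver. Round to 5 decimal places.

0.53664

Known legs of the cycle: 0.615 × 3.03 = 1.86345
For no arbitrage the full-cycle product must be 1, so the missing rate is 1 / 1.86345 ≈ 0.5366390.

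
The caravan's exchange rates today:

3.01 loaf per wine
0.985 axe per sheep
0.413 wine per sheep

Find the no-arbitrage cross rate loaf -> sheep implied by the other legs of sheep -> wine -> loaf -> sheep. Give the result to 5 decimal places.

0.80442

Known legs of the cycle: 0.413 × 3.01 = 1.24313
For no arbitrage the full-cycle product must be 1, so the missing rate is 1 / 1.24313 ≈ 0.8044211.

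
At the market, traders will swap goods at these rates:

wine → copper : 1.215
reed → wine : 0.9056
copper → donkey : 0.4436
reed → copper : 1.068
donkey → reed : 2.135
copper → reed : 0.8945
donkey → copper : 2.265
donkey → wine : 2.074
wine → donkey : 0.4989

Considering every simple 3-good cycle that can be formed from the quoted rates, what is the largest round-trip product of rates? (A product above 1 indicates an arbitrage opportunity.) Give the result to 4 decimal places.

1.1178

wine→copper→donkey→wine: 1.215 × 0.4436 × 2.074 = 1.11783
reed→copper→donkey→reed: 1.068 × 0.4436 × 2.135 = 1.01149
wine→copper→reed→wine: 1.215 × 0.8945 × 0.9056 = 0.98422
wine→donkey→reed→wine: 0.4989 × 2.135 × 0.9056 = 0.96460
Maximum is wine→copper→donkey→wine at 1.1178; arbitrage exists.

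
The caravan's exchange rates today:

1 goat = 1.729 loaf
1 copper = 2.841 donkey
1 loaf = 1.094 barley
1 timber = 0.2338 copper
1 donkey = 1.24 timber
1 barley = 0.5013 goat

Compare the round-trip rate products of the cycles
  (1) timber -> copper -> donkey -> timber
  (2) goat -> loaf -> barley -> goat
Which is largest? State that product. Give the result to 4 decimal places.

0.9482

(1) 0.2338 × 2.841 × 1.24 = 0.82364
(2) 1.729 × 1.094 × 0.5013 = 0.94822
Highest is cycle (2) at 0.9482 (≤1, no arbitrage).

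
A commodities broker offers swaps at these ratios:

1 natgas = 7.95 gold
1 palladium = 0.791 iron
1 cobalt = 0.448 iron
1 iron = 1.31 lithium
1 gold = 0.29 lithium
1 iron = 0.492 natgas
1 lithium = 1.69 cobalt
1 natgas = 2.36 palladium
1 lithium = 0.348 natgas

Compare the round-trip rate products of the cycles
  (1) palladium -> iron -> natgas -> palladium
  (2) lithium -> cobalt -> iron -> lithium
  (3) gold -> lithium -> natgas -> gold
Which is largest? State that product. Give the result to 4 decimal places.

0.9918

(1) 0.791 × 0.492 × 2.36 = 0.91845
(2) 1.69 × 0.448 × 1.31 = 0.99183
(3) 0.29 × 0.348 × 7.95 = 0.80231
Highest is cycle (2) at 0.9918 (≤1, no arbitrage).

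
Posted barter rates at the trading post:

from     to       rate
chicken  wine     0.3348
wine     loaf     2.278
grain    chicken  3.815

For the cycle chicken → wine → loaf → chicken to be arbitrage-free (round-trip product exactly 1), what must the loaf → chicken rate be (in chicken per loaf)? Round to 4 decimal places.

1.3112

Known legs of the cycle: 0.3348 × 2.278 = 0.7626744
For no arbitrage the full-cycle product must be 1, so the missing rate is 1 / 0.7626744 ≈ 1.311176.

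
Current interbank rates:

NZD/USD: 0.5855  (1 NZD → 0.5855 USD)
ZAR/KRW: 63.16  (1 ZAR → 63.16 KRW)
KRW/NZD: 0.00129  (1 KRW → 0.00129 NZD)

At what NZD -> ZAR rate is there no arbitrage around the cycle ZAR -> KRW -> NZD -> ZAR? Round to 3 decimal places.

Known legs of the cycle: 63.16 × 0.00129 = 0.0814764
For no arbitrage the full-cycle product must be 1, so the missing rate is 1 / 0.0814764 ≈ 12.27349.

12.273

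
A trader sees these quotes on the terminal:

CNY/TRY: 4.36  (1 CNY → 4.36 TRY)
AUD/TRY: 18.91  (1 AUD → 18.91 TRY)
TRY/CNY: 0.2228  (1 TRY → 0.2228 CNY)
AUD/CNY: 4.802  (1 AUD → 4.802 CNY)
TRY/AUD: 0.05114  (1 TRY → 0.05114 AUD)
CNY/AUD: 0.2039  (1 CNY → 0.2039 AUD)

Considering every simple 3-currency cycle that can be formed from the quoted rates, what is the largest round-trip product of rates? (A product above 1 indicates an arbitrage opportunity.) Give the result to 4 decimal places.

CNY→TRY→AUD→CNY: 4.36 × 0.05114 × 4.802 = 1.07070
CNY→AUD→TRY→CNY: 0.2039 × 18.91 × 0.2228 = 0.85906
Maximum is CNY→TRY→AUD→CNY at 1.0707; arbitrage exists.

1.0707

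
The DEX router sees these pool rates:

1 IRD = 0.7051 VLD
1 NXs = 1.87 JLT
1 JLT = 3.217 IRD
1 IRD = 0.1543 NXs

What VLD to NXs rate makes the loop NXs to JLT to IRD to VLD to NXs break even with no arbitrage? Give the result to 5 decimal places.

0.23575

Known legs of the cycle: 1.87 × 3.217 × 0.7051 = 4.241733529
For no arbitrage the full-cycle product must be 1, so the missing rate is 1 / 4.241733529 ≈ 0.2357527.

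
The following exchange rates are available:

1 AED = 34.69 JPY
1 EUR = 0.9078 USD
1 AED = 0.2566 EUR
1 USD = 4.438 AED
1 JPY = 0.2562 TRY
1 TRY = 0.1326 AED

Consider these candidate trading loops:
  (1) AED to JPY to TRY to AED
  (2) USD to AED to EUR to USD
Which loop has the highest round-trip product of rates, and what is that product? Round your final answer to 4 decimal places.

(1) 34.69 × 0.2562 × 0.1326 = 1.17849
(2) 4.438 × 0.2566 × 0.9078 = 1.03379
Highest is cycle (1) at 1.1785 (>1, arbitrage).

1.1785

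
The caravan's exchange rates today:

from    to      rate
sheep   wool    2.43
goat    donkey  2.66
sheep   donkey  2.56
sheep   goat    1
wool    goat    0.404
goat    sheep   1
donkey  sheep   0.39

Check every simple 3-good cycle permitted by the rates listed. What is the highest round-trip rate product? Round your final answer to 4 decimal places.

goat→donkey→sheep→goat: 2.66 × 0.39 × 1 = 1.03740
wool→goat→sheep→wool: 0.404 × 1 × 2.43 = 0.98172
Maximum is goat→donkey→sheep→goat at 1.0374; arbitrage exists.

1.0374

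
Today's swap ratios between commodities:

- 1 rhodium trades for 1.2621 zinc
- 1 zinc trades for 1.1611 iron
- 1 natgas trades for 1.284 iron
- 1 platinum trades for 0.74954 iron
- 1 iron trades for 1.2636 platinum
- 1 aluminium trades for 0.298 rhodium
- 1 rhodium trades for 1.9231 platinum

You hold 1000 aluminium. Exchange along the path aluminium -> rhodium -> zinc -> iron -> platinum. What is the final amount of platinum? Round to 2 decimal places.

551.81

1000 aluminium × 0.298 = 298 rhodium
298 rhodium × 1.2621 = 376.1058 zinc
376.1058 zinc × 1.1611 = 436.69644438 iron
436.69644438 iron × 1.2636 = 551.809627118568 platinum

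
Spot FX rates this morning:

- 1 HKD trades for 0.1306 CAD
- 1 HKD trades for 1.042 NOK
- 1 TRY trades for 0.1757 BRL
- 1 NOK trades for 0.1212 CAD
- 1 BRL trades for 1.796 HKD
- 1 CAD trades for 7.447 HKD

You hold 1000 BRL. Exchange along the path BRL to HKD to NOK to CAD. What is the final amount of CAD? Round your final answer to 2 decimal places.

1000 BRL × 1.796 = 1796 HKD
1796 HKD × 1.042 = 1871.432 NOK
1871.432 NOK × 0.1212 = 226.8175584 CAD

226.82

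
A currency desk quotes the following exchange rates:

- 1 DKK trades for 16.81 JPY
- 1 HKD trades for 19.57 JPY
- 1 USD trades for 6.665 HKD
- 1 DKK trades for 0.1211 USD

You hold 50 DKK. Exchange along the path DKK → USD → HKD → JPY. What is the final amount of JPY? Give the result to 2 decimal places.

789.78

50 DKK × 0.1211 = 6.055 USD
6.055 USD × 6.665 = 40.356575 HKD
40.356575 HKD × 19.57 = 789.77817275 JPY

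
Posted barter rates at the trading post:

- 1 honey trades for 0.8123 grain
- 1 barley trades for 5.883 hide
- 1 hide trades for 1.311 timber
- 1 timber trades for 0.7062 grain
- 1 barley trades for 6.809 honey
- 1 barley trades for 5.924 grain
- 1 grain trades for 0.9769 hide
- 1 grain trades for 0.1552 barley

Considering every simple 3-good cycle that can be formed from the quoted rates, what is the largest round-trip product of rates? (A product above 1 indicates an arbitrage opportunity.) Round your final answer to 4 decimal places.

grain→hide→timber→grain: 0.9769 × 1.311 × 0.7062 = 0.90444
honey→grain→barley→honey: 0.8123 × 0.1552 × 6.809 = 0.85840
Maximum is grain→hide→timber→grain at 0.9044; no arbitrage — every cycle loses value.

0.9044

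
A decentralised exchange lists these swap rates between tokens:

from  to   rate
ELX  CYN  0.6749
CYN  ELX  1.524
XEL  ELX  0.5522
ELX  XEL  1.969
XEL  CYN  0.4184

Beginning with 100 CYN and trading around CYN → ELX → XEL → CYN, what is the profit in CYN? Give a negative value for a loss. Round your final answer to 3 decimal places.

100 CYN × 1.524 = 152.4 ELX
152.4 ELX × 1.969 = 300.0756 XEL
300.0756 XEL × 0.4184 = 125.55163104 CYN
Net change: 125.55163104 − 100 = 25.55163104 CYN

25.552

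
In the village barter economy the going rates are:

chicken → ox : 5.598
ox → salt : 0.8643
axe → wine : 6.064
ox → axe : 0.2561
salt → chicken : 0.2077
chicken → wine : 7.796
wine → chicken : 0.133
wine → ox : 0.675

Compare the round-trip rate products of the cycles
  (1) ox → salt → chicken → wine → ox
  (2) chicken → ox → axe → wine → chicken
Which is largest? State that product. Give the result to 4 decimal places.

1.1563

(1) 0.8643 × 0.2077 × 7.796 × 0.675 = 0.94466
(2) 5.598 × 0.2561 × 6.064 × 0.133 = 1.15625
Highest is cycle (2) at 1.1563 (>1, arbitrage).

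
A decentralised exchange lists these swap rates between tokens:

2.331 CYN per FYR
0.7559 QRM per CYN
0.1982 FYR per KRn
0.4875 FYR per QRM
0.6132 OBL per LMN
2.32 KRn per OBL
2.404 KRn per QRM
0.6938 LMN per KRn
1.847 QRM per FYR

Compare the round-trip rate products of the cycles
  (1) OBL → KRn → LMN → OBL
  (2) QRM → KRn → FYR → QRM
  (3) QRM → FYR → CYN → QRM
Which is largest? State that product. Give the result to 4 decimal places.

0.9870

(1) 2.32 × 0.6938 × 0.6132 = 0.98702
(2) 2.404 × 0.1982 × 1.847 = 0.88005
(3) 0.4875 × 2.331 × 0.7559 = 0.85898
Highest is cycle (1) at 0.9870 (≤1, no arbitrage).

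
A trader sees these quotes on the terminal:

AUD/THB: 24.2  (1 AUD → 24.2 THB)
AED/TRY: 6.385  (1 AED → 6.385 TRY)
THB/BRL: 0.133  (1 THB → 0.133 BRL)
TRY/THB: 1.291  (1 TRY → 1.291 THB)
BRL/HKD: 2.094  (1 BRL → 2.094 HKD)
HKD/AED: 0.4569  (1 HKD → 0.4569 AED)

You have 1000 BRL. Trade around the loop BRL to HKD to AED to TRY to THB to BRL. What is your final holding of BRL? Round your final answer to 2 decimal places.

1048.91

1000 BRL × 2.094 = 2094 HKD
2094 HKD × 0.4569 = 956.7486 AED
956.7486 AED × 6.385 = 6108.839811 TRY
6108.839811 TRY × 1.291 = 7886.512196001 THB
7886.512196001 THB × 0.133 = 1048.906122068133 BRL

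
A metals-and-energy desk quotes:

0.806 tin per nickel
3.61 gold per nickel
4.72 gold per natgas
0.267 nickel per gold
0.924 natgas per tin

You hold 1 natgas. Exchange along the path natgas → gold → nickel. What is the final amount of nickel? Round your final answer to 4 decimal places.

1.2602

1 natgas × 4.72 = 4.72 gold
4.72 gold × 0.267 = 1.26024 nickel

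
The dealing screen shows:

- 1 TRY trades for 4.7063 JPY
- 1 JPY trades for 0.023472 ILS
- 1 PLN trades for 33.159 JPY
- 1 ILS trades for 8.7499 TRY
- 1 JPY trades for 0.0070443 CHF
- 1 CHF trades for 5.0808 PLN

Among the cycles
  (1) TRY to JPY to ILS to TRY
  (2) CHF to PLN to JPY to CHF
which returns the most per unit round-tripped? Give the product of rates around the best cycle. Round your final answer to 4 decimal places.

(1) 4.7063 × 0.023472 × 8.7499 = 0.96657
(2) 5.0808 × 33.159 × 0.0070443 = 1.18678
Highest is cycle (2) at 1.1868 (>1, arbitrage).

1.1868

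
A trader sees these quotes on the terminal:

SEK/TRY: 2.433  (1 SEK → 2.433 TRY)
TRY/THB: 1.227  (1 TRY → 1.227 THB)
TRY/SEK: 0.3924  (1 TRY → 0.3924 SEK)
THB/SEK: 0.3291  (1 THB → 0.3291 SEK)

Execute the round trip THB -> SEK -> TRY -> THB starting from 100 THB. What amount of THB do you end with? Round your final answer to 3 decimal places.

98.246

100 THB × 0.3291 = 32.91 SEK
32.91 SEK × 2.433 = 80.07003 TRY
80.07003 TRY × 1.227 = 98.24592681 THB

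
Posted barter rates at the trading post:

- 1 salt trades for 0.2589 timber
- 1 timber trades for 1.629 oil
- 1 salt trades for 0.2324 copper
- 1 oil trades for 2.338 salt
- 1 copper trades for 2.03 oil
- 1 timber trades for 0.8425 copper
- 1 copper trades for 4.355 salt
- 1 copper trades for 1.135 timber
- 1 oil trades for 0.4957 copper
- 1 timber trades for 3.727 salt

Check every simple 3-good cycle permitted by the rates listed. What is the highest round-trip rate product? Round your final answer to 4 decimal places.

1.1030

salt→copper→oil→salt: 0.2324 × 2.03 × 2.338 = 1.10300
salt→timber→oil→salt: 0.2589 × 1.629 × 2.338 = 0.98605
salt→copper→timber→salt: 0.2324 × 1.135 × 3.727 = 0.98309
salt→timber→copper→salt: 0.2589 × 0.8425 × 4.355 = 0.94993
timber→oil→copper→timber: 1.629 × 0.4957 × 1.135 = 0.91651
Maximum is salt→copper→oil→salt at 1.1030; arbitrage exists.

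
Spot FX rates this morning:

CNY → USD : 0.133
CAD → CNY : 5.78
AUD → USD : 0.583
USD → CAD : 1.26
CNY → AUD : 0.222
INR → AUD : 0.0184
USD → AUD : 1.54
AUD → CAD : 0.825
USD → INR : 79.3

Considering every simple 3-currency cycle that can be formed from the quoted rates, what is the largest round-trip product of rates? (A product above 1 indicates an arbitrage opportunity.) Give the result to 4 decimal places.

AUD→CAD→CNY→AUD: 0.825 × 5.78 × 0.222 = 1.05861
USD→CAD→CNY→USD: 1.26 × 5.78 × 0.133 = 0.96861
USD→INR→AUD→USD: 79.3 × 0.0184 × 0.583 = 0.85067
Maximum is AUD→CAD→CNY→AUD at 1.0586; arbitrage exists.

1.0586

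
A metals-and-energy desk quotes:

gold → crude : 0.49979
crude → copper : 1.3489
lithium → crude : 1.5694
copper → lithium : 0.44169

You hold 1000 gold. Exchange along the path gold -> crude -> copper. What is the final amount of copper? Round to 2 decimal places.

1000 gold × 0.49979 = 499.79 crude
499.79 crude × 1.3489 = 674.166731 copper

674.17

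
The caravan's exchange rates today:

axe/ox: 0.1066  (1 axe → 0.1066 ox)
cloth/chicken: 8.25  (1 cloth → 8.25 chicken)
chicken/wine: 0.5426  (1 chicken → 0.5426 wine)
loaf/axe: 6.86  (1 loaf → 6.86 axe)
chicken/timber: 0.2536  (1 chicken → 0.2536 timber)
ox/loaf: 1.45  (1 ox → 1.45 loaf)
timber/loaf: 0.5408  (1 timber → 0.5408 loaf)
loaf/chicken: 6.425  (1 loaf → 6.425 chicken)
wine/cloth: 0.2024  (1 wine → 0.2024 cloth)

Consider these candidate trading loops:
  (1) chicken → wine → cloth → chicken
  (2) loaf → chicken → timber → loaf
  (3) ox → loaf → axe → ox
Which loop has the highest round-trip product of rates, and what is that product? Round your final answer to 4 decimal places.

1.0604

(1) 0.5426 × 0.2024 × 8.25 = 0.90603
(2) 6.425 × 0.2536 × 0.5408 = 0.88117
(3) 1.45 × 6.86 × 0.1066 = 1.06035
Highest is cycle (3) at 1.0604 (>1, arbitrage).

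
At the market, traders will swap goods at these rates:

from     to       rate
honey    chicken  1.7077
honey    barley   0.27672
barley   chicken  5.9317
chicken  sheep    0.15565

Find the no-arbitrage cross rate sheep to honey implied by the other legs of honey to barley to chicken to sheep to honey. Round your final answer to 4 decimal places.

3.9141

Known legs of the cycle: 0.27672 × 5.9317 × 0.15565 = 0.2554870267356
For no arbitrage the full-cycle product must be 1, so the missing rate is 1 / 0.2554870267356 ≈ 3.914093.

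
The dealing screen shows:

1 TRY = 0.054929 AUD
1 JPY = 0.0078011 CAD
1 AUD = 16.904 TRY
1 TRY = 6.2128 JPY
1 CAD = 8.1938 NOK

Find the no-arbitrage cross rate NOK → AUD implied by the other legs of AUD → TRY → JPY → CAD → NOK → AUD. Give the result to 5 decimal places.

Known legs of the cycle: 16.904 × 6.2128 × 0.0078011 × 8.1938 = 6.713021860832604416
For no arbitrage the full-cycle product must be 1, so the missing rate is 1 / 6.713021860832604416 ≈ 0.1489642.

0.14896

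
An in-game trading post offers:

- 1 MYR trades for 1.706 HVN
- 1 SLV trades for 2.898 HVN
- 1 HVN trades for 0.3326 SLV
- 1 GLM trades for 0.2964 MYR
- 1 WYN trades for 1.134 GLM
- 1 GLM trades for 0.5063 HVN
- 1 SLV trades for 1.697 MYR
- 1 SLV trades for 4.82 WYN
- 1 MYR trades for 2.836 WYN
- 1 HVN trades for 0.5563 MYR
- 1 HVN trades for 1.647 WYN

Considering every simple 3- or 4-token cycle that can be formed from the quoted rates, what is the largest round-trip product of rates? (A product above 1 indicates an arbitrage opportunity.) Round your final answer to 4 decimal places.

0.9629

SLV→MYR→HVN→SLV: 1.697 × 1.706 × 0.3326 = 0.96290
GLM→MYR→WYN→GLM: 0.2964 × 2.836 × 1.134 = 0.95323
GLM→HVN→WYN→GLM: 0.5063 × 1.647 × 1.134 = 0.94562
GLM→MYR→HVN→WYN→GLM: 0.2964 × 1.706 × 1.647 × 1.134 = 0.94442
SLV→WYN→GLM→HVN→SLV: 4.82 × 1.134 × 0.5063 × 0.3326 = 0.92043
GLM→HVN→MYR→WYN→GLM: 0.5063 × 0.5563 × 2.836 × 1.134 = 0.90581
Maximum is SLV→MYR→HVN→SLV at 0.9629; no arbitrage — every cycle loses value.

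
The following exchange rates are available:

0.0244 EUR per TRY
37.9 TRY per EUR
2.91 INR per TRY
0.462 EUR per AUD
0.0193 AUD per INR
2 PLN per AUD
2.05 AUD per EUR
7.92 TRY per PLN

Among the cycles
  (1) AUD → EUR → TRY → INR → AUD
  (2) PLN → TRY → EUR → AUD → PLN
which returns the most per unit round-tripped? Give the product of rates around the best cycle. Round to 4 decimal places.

0.9834

(1) 0.462 × 37.9 × 2.91 × 0.0193 = 0.98340
(2) 7.92 × 0.0244 × 2.05 × 2 = 0.79232
Highest is cycle (1) at 0.9834 (≤1, no arbitrage).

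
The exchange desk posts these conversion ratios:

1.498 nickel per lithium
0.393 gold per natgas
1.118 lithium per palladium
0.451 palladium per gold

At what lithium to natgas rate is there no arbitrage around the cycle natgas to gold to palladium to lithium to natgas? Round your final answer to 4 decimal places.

5.0465

Known legs of the cycle: 0.393 × 0.451 × 1.118 = 0.198157674
For no arbitrage the full-cycle product must be 1, so the missing rate is 1 / 0.198157674 ≈ 5.046486.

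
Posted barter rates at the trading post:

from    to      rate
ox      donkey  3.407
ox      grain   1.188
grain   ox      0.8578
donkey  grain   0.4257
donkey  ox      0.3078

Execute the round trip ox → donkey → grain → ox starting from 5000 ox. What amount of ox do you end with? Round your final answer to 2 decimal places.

6220.59

5000 ox × 3.407 = 17035 donkey
17035 donkey × 0.4257 = 7251.7995 grain
7251.7995 grain × 0.8578 = 6220.5936111 ox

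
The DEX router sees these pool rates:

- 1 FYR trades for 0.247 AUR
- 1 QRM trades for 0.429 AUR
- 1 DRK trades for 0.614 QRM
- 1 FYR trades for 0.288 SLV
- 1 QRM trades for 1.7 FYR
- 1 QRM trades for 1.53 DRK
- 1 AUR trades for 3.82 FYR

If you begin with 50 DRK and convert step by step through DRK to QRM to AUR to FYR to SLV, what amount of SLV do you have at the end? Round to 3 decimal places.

14.489

50 DRK × 0.614 = 30.7 QRM
30.7 QRM × 0.429 = 13.1703 AUR
13.1703 AUR × 3.82 = 50.310546 FYR
50.310546 FYR × 0.288 = 14.489437248 SLV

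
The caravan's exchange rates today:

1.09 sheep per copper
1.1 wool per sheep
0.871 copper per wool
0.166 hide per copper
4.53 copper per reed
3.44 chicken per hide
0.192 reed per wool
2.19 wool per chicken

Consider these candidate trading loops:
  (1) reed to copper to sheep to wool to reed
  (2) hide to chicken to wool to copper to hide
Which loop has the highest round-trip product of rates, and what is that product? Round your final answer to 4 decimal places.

(1) 4.53 × 1.09 × 1.1 × 0.192 = 1.04284
(2) 3.44 × 2.19 × 0.871 × 0.166 = 1.08925
Highest is cycle (2) at 1.0893 (>1, arbitrage).

1.0893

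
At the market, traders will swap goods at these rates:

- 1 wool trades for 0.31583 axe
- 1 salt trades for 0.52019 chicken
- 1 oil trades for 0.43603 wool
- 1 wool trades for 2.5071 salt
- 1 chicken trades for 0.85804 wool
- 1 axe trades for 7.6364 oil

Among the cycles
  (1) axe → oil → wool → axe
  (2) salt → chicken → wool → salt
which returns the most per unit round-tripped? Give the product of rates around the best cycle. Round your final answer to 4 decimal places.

1.1190

(1) 7.6364 × 0.43603 × 0.31583 = 1.05162
(2) 0.52019 × 0.85804 × 2.5071 = 1.11903
Highest is cycle (2) at 1.1190 (>1, arbitrage).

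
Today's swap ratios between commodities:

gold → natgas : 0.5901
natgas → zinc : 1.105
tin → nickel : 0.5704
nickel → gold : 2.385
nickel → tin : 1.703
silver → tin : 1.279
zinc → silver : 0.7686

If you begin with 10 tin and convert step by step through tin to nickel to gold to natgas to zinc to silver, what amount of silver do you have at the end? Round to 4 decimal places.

6.8180

10 tin × 0.5704 = 5.704 nickel
5.704 nickel × 2.385 = 13.60404 gold
13.60404 gold × 0.5901 = 8.027744004 natgas
8.027744004 natgas × 1.105 = 8.87065712442 zinc
8.87065712442 zinc × 0.7686 = 6.817987065829212 silver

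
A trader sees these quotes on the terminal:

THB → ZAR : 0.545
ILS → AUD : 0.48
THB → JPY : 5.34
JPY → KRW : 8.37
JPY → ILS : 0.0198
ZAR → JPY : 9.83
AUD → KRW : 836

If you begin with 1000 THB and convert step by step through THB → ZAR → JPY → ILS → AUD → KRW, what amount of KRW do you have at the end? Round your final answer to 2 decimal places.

42565.99

1000 THB × 0.545 = 545 ZAR
545 ZAR × 9.83 = 5357.35 JPY
5357.35 JPY × 0.0198 = 106.07553 ILS
106.07553 ILS × 0.48 = 50.9162544 AUD
50.9162544 AUD × 836 = 42565.9886784 KRW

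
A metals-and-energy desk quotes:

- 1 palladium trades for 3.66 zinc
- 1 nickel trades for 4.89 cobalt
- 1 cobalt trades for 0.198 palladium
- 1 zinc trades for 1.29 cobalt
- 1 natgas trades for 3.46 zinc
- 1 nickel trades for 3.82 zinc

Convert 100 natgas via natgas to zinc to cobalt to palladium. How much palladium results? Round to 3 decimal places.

100 natgas × 3.46 = 346 zinc
346 zinc × 1.29 = 446.34 cobalt
446.34 cobalt × 0.198 = 88.37532 palladium

88.375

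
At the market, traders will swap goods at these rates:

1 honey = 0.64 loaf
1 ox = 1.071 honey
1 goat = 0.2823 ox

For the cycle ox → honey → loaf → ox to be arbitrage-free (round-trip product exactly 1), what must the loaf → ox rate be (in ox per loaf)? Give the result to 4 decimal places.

Known legs of the cycle: 1.071 × 0.64 = 0.68544
For no arbitrage the full-cycle product must be 1, so the missing rate is 1 / 0.68544 ≈ 1.458917.

1.4589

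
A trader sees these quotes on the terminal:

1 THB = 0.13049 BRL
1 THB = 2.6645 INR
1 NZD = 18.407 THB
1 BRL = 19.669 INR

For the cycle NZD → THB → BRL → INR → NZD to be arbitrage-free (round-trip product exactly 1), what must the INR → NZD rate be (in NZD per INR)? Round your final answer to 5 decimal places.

0.02117

Known legs of the cycle: 18.407 × 0.13049 × 19.669 = 47.24354995867
For no arbitrage the full-cycle product must be 1, so the missing rate is 1 / 47.24354995867 ≈ 0.0211669.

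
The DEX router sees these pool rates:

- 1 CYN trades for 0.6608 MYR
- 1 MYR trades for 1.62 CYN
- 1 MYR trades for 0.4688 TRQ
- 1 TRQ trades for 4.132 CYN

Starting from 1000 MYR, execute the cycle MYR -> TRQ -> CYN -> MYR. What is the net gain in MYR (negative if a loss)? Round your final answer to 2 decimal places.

1000 MYR × 0.4688 = 468.8 TRQ
468.8 TRQ × 4.132 = 1937.0816 CYN
1937.0816 CYN × 0.6608 = 1280.02352128 MYR
Net change: 1280.02352128 − 1000 = 280.02352128 MYR

280.02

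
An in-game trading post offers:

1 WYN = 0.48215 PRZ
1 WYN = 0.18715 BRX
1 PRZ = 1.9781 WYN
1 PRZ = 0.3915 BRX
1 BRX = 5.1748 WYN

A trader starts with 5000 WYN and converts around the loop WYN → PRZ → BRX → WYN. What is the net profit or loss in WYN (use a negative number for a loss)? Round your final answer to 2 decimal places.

-115.98

5000 WYN × 0.48215 = 2410.75 PRZ
2410.75 PRZ × 0.3915 = 943.808625 BRX
943.808625 BRX × 5.1748 = 4884.02087265 WYN
Net change: 4884.02087265 − 5000 = -115.97912735 WYN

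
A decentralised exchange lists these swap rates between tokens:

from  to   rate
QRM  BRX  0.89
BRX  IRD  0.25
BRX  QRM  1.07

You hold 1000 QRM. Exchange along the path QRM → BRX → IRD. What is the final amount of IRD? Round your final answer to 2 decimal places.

1000 QRM × 0.89 = 890 BRX
890 BRX × 0.25 = 222.5 IRD

222.50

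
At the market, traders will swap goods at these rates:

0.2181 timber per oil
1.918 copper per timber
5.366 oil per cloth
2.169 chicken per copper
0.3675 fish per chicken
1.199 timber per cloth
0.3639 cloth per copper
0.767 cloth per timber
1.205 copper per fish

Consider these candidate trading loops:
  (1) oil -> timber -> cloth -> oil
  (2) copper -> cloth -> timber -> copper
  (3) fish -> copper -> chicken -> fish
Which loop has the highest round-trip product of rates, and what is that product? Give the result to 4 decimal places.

(1) 0.2181 × 0.767 × 5.366 = 0.89764
(2) 0.3639 × 1.199 × 1.918 = 0.83685
(3) 1.205 × 2.169 × 0.3675 = 0.96051
Highest is cycle (3) at 0.9605 (≤1, no arbitrage).

0.9605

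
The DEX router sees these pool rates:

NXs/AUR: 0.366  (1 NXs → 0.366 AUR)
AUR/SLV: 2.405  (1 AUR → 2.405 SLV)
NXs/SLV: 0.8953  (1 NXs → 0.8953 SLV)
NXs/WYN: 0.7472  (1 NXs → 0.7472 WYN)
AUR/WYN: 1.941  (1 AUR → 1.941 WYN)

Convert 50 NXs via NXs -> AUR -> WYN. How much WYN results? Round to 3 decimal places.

50 NXs × 0.366 = 18.3 AUR
18.3 AUR × 1.941 = 35.5203 WYN

35.520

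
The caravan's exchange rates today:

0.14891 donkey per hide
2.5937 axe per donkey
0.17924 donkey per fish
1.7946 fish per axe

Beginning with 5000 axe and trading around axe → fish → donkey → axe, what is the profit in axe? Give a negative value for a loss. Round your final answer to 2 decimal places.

-828.50

5000 axe × 1.7946 = 8973 fish
8973 fish × 0.17924 = 1608.32052 donkey
1608.32052 donkey × 2.5937 = 4171.500932724 axe
Net change: 4171.500932724 − 5000 = -828.499067276 axe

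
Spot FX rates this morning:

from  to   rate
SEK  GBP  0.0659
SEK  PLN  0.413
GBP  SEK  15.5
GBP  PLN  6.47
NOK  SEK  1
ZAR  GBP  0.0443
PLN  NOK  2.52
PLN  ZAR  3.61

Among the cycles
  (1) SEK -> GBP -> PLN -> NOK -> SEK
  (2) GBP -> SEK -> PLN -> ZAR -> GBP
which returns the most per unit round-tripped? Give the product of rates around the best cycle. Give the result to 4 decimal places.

1.0745

(1) 0.0659 × 6.47 × 2.52 × 1 = 1.07446
(2) 15.5 × 0.413 × 3.61 × 0.0443 = 1.02375
Highest is cycle (1) at 1.0745 (>1, arbitrage).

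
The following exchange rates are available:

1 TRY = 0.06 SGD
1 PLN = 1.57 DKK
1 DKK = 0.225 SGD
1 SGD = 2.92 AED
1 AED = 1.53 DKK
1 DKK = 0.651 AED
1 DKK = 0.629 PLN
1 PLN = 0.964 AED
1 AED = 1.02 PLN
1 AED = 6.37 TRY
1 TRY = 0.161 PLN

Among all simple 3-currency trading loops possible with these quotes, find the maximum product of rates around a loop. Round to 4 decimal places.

TRY→SGD→AED→TRY: 0.06 × 2.92 × 6.37 = 1.11602
AED→PLN→DKK→AED: 1.02 × 1.57 × 0.651 = 1.04251
AED→DKK→SGD→AED: 1.53 × 0.225 × 2.92 = 1.00521
TRY→PLN→AED→TRY: 0.161 × 0.964 × 6.37 = 0.98865
AED→DKK→PLN→AED: 1.53 × 0.629 × 0.964 = 0.92772
Maximum is TRY→SGD→AED→TRY at 1.1160; arbitrage exists.

1.1160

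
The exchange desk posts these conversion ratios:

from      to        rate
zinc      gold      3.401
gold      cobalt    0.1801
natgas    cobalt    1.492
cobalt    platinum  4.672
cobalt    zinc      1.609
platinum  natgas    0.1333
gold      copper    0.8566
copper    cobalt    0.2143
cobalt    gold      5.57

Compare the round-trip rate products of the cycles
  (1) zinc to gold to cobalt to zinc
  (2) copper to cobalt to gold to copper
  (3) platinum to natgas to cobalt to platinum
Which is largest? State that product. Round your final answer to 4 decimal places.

1.0225

(1) 3.401 × 0.1801 × 1.609 = 0.98554
(2) 0.2143 × 5.57 × 0.8566 = 1.02248
(3) 0.1333 × 1.492 × 4.672 = 0.92918
Highest is cycle (2) at 1.0225 (>1, arbitrage).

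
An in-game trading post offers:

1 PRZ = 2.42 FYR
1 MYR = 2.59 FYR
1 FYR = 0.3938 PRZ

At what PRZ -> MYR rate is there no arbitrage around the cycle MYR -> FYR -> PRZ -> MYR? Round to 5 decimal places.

Known legs of the cycle: 2.59 × 0.3938 = 1.019942
For no arbitrage the full-cycle product must be 1, so the missing rate is 1 / 1.019942 ≈ 0.9804479.

0.98045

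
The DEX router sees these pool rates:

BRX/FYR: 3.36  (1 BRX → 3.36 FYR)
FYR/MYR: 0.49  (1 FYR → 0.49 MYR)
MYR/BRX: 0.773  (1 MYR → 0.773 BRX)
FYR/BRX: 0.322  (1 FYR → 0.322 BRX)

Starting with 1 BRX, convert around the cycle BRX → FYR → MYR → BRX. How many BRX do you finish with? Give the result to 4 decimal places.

1 BRX × 3.36 = 3.36 FYR
3.36 FYR × 0.49 = 1.6464 MYR
1.6464 MYR × 0.773 = 1.2726672 BRX

1.2727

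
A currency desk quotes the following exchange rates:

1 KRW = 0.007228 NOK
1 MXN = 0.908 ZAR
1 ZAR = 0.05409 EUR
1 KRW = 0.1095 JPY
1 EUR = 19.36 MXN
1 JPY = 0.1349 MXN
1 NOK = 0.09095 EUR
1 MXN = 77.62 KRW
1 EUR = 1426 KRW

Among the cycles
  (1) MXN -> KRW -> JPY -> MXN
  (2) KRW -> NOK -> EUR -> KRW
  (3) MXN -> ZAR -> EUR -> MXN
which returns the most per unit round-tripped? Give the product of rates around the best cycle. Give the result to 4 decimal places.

1.1466

(1) 77.62 × 0.1095 × 0.1349 = 1.14657
(2) 0.007228 × 0.09095 × 1426 = 0.93743
(3) 0.908 × 0.05409 × 19.36 = 0.95084
Highest is cycle (1) at 1.1466 (>1, arbitrage).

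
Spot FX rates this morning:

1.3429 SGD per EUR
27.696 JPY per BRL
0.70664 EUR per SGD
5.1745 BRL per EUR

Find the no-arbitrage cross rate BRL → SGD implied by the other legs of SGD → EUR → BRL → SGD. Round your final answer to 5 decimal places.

0.27348

Known legs of the cycle: 0.70664 × 5.1745 = 3.65650868
For no arbitrage the full-cycle product must be 1, so the missing rate is 1 / 3.65650868 ≈ 0.2734849.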